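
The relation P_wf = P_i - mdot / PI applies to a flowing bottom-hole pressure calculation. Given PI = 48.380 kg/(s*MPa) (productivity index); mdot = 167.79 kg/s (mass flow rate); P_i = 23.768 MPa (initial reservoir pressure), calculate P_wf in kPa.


P_wf = P_i - mdot / PI
P_wf = 23.768 - 167.79 / 48.380
P_wf = 20.29983 MPa
Convert: 20.29983 MPa * 1000.0 = 20300 kPa
P_wf = 20300 kPa


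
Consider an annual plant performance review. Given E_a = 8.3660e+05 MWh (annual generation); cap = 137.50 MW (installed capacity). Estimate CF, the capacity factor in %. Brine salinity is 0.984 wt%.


CF = E_a / (cap * 8760) * 100
CF = 8.3660e+05 / (137.50 * 8760) * 100
CF = 69.456 %


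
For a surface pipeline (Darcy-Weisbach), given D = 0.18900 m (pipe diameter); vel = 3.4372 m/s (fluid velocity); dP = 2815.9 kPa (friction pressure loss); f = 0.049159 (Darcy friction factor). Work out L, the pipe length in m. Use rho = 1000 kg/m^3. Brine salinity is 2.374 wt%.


L = dP*1000*D / (f*rho*vel^2/2)
L = 2815.9*1000*0.18900 / (0.049159*1000*3.4372^2/2)
L = 1832.7 m


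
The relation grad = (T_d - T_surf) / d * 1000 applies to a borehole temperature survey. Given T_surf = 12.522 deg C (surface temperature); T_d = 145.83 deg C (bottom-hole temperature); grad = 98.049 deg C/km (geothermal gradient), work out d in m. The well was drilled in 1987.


d = (T_d - T_surf) / grad * 1000
d = (145.83 - 12.522) / 98.049 * 1000
d = 1359.6 m


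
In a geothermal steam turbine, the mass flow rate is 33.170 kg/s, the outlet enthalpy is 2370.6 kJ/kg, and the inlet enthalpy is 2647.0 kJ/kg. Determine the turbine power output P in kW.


P = mdot * (h_in - h_out) / 1000
P = 33.170 * (2647.0 - 2370.6) / 1000
P = 9.168188 MW
Convert: 9.168188 MW * 1000.0 = 9168.2 kW
P = 9168.2 kW


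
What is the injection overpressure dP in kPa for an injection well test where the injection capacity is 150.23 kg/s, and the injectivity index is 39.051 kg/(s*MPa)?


dP = mdot * 1000 / II
dP = 150.23 * 1000 / 39.051
dP = 3847.0 kPa


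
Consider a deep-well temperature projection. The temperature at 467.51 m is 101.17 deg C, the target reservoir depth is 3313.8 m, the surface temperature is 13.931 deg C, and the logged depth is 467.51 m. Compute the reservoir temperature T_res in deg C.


Step 1: grad = (T_d1 - T_surf)/d1 * 1000 = (101.17 - 13.931)/467.51 * 1000 = 186.6035 deg C/km
Step 2: T_res = T_surf + grad*d2/1000 = 13.931 + 186.6035*3313.8/1000 = 632.30 deg C
T_res = 632.30 deg C


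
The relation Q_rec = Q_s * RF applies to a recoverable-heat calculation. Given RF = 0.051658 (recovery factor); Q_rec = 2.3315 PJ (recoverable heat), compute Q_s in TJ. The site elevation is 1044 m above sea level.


Q_s = Q_rec / RF
Q_s = 2.3315 / 0.051658
Q_s = 45.13338 PJ
Convert: 45.13338 PJ * 1000.0 = 45133 TJ
Q_s = 45133 TJ


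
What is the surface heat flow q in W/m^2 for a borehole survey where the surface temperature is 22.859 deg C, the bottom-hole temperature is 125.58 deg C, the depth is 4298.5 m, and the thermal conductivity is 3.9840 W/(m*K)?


Step 1: grad = (T_d - T_surf)/d * 1000 = (125.58 - 22.859)/4298.5 * 1000 = 23.89694 deg C/km
Step 2: q = k * grad / 1000 = 3.984 * 23.89694 / 1000 = 0.095205 W/m^2
q = 0.095205 W/m^2


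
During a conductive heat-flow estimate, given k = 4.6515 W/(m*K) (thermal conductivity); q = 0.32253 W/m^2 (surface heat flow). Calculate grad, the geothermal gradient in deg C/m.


grad = q * 1000 / k
grad = 0.32253 * 1000 / 4.6515
grad = 69.33892 deg C/km
Convert: 69.33892 deg C/km * 0.001 = 0.069339 deg C/m
grad = 0.069339 deg C/m


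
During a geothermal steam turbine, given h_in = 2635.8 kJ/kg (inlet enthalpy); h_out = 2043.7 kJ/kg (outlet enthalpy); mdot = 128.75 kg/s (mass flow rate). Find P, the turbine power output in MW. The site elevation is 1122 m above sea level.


P = mdot * (h_in - h_out) / 1000
P = 128.75 * (2635.8 - 2043.7) / 1000
P = 76.233 MW


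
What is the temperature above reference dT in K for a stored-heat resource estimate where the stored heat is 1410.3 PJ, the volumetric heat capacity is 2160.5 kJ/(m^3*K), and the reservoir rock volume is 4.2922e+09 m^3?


dT = Q_s * 1e12 / (Vr * rhoc)
dT = 1410.3 * 1e12 / (4.2922e+09 * 2160.5)
dT = 152.08 K


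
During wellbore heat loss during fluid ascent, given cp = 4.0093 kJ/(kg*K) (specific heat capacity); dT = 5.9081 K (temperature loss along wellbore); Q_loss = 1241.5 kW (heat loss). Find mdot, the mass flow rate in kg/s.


mdot = Q_loss / (cp * dT)
mdot = 1241.5 / (4.0093 * 5.9081)
mdot = 52.412 kg/s


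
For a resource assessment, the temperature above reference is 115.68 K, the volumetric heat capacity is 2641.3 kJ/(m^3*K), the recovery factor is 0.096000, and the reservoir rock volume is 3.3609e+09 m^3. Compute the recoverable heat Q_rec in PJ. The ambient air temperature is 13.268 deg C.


Step 1: Q_s = Vr*rhoc*dT/1e12 = 3.3609e+09*2641.3*115.68/1e12 = 1026.908 PJ
Step 2: Q_rec = Q_s * RF = 1026.908 * 0.096 = 98.583 PJ
Q_rec = 98.583 PJ


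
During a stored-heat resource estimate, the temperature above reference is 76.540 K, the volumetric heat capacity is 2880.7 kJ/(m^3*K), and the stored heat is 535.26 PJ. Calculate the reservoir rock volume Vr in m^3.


Vr = Q_s * 1e12 / (rhoc * dT)
Vr = 535.26 * 1e12 / (2880.7 * 76.540)
Vr = 2.4276e+09 m^3


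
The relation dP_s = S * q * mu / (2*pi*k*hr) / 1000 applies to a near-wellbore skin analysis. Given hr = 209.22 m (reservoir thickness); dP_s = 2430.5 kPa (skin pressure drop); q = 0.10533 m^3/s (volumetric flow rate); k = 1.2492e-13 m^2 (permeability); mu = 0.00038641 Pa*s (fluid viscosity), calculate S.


S = dP_s * 1000 * 2*pi*k*hr / (q*mu)
S = 2430.5 * 1000 * 2*pi*1.2492e-13*209.22 / (0.10533*0.00038641)
S = 9.8064


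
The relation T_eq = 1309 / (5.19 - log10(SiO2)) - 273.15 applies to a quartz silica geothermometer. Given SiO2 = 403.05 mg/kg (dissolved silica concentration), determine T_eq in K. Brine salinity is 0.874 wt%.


T_eq = 1309 / (5.19 - log10(SiO2)) - 273.15
T_eq = 1309 / (5.19 - log10(403.05)) - 273.15
T_eq = 233.3033 deg C
Convert to K: 233.3033 + 273.15 = 506.45 K
T_eq = 506.45 K


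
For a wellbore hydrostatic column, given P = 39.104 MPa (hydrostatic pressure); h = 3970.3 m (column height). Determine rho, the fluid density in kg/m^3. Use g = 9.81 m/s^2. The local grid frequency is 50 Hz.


rho = P * 1e6 / (g * h)
rho = 39.104 * 1e6 / (9.81 * 3970.3)
rho = 1004.0 kg/m^3


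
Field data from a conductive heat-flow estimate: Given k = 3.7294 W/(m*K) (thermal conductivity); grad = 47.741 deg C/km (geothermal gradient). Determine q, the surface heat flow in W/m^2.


q = k * grad / 1000
q = 3.7294 * 47.741 / 1000
q = 0.17805 W/m^2


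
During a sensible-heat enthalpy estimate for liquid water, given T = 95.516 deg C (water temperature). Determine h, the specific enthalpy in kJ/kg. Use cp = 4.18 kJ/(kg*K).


h = cp * T
h = 4.18 * 95.516
h = 399.26 kJ/kg


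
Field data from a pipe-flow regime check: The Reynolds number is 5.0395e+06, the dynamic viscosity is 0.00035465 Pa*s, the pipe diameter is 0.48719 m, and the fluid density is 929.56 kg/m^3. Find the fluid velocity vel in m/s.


vel = Re * mu / (rho * D)
vel = 5.0395e+06 * 0.00035465 / (929.56 * 0.48719)
vel = 3.9465 m/s


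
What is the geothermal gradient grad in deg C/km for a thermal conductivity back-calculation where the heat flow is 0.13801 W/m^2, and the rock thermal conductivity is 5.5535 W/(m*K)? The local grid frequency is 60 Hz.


grad = q / k * 1000
grad = 0.13801 / 5.5535 * 1000
grad = 24.851 deg C/km


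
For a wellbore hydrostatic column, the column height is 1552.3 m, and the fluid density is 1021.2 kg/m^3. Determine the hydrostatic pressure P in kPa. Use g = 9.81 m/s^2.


P = rho * g * h / 1e6
P = 1021.2 * 9.81 * 1552.3 / 1e6
P = 15.55090 MPa
Convert: 15.55090 MPa * 1000.0 = 15551 kPa
P = 15551 kPa


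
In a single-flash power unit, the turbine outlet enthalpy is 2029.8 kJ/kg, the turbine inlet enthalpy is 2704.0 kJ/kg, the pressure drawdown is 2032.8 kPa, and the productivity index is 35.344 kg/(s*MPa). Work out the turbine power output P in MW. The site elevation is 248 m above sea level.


Step 1: mdot = PI * dP / 1000 = 35.344 * 2032.8 / 1000 = 71.84728 kg/s
Step 2: P = mdot*(h_in - h_out)/1000 = 71.84728*(2704.0 - 2029.8)/1000 = 48.439 MW
P = 48.439 MW


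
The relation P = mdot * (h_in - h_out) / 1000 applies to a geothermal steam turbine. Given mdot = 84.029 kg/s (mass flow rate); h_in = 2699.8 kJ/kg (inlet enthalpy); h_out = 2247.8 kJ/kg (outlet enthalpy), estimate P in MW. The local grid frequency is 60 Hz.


P = mdot * (h_in - h_out) / 1000
P = 84.029 * (2699.8 - 2247.8) / 1000
P = 37.981 MW


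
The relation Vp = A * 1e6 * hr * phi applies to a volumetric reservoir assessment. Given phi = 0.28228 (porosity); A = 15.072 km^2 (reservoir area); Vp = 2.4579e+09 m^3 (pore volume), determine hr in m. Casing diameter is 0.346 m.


hr = Vp / (A * 1e6 * phi)
hr = 2.4579e+09 / (15.072 * 1e6 * 0.28228)
hr = 577.71 m


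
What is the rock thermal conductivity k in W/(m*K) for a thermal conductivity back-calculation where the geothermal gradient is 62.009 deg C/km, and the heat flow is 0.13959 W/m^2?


k = q / (grad / 1000)
k = 0.13959 / (62.009 / 1000)
k = 2.2511 W/(m*K)


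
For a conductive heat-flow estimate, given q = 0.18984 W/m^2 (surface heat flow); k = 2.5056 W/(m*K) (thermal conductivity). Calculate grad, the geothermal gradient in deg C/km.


grad = q * 1000 / k
grad = 0.18984 * 1000 / 2.5056
grad = 75.766 deg C/km


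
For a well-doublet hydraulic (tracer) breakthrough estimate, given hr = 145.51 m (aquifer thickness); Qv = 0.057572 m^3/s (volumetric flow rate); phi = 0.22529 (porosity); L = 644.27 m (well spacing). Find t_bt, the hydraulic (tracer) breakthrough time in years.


t_bt = pi * hr * phi * L^2 / (3 * Qv) / (365.25*86400)
t_bt = pi * 145.51 * 0.22529 * 644.27^2 / (3 * 0.057572) / (365.25*86400)
t_bt = 7.8430 years


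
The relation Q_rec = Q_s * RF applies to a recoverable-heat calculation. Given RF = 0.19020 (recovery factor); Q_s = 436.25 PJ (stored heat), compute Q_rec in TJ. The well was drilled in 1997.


Q_rec = Q_s * RF
Q_rec = 436.25 * 0.19020
Q_rec = 82.97475 PJ
Convert: 82.97475 PJ * 1000.0 = 82975 TJ
Q_rec = 82975 TJ


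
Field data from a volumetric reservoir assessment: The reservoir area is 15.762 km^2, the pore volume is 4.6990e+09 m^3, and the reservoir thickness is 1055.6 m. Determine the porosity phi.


phi = Vp / (A * 1e6 * hr)
phi = 4.6990e+09 / (15.762 * 1e6 * 1055.6)
phi = 0.28242


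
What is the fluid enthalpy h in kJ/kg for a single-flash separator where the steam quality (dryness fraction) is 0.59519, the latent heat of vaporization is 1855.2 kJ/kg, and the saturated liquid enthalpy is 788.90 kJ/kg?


h = hf + x * hfg
h = 788.90 + 0.59519 * 1855.2
h = 1893.1 kJ/kg


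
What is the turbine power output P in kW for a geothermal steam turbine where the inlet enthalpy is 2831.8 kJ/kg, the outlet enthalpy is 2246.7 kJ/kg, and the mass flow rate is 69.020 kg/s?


P = mdot * (h_in - h_out) / 1000
P = 69.020 * (2831.8 - 2246.7) / 1000
P = 40.38360 MW
Convert: 40.38360 MW * 1000.0 = 40384 kW
P = 40384 kW


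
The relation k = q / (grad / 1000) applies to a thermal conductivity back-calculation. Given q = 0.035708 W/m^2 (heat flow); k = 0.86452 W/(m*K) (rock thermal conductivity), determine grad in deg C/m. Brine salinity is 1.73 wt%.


grad = q / k * 1000
grad = 0.035708 / 0.86452 * 1000
grad = 41.30384 deg C/km
Convert: 41.30384 deg C/km * 0.001 = 0.041304 deg C/m
grad = 0.041304 deg C/m


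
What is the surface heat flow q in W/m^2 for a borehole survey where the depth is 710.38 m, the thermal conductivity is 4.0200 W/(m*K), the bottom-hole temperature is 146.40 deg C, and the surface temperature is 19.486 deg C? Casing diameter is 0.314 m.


Step 1: grad = (T_d - T_surf)/d * 1000 = (146.4 - 19.486)/710.38 * 1000 = 178.6565 deg C/km
Step 2: q = k * grad / 1000 = 4.02 * 178.6565 / 1000 = 0.71820 W/m^2
q = 0.71820 W/m^2


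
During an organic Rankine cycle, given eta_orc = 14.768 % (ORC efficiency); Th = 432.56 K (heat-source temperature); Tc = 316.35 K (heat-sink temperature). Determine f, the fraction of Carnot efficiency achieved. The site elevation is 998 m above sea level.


f = (eta_orc/100) / (1 - Tc/Th)
f = (14.768/100) / (1 - 316.35/432.56)
f = 0.54970


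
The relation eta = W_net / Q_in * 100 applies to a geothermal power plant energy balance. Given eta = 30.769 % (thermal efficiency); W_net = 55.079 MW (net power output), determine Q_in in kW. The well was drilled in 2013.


Q_in = W_net / (eta / 100)
Q_in = 55.079 / (30.769 / 100)
Q_in = 179.0081 MW
Convert: 179.0081 MW * 1000.0 = 1.7901e+05 kW
Q_in = 1.7901e+05 kW


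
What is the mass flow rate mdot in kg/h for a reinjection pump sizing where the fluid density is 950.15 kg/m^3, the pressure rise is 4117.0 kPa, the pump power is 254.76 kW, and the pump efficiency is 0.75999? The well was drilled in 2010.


mdot = P_pump * rho * eta / dP
mdot = 254.76 * 950.15 * 0.75999 / 4117.0
mdot = 44.68383 kg/s
Convert: 44.68383 kg/s * 3600.0 = 1.6086e+05 kg/h
mdot = 1.6086e+05 kg/h


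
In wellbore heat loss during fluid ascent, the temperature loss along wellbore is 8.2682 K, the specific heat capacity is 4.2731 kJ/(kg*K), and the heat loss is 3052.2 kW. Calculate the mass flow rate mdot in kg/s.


mdot = Q_loss / (cp * dT)
mdot = 3052.2 / (4.2731 * 8.2682)
mdot = 86.389 kg/s


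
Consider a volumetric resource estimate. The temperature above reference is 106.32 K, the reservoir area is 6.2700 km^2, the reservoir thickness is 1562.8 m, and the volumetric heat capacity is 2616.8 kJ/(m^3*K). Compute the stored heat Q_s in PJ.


Step 1: Vr = A*1e6*hr = 6.27*1e6*1562.8 = 9.798756e+09 m^3
Step 2: Q_s = Vr*rhoc*dT/1e12 = 9.798756e+09*2616.8*106.32/1e12 = 2726.2 PJ
Q_s = 2726.2 PJ


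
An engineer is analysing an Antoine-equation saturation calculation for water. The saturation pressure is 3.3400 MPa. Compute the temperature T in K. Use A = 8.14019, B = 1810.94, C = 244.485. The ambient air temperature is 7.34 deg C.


T = B / (A - log10(P_sat * 760 / 0.101325)) - C
T = 1810.94 / (8.14019 - log10(3.3400 * 760 / 0.101325)) - 244.485
T = 239.5493 deg C
Convert to K: 239.5493 + 273.15 = 512.70 K
T = 512.70 K


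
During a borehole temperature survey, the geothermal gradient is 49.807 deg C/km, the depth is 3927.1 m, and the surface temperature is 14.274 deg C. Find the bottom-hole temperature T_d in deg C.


T_d = T_surf + grad * d / 1000
T_d = 14.274 + 49.807 * 3927.1 / 1000
T_d = 209.87 deg C


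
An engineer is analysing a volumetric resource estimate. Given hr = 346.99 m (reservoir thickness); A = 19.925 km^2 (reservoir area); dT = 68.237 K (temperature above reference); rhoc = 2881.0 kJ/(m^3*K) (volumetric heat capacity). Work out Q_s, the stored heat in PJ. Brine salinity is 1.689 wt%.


Step 1: Vr = A*1e6*hr = 19.925*1e6*346.99 = 6.913776e+09 m^3
Step 2: Q_s = Vr*rhoc*dT/1e12 = 6.913776e+09*2881.0*68.237/1e12 = 1359.2 PJ
Q_s = 1359.2 PJ


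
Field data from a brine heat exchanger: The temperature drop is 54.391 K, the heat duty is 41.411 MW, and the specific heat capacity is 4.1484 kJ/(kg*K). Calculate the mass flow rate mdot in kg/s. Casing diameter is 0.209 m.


mdot = Q * 1000 / (cp * dT)
mdot = 41.411 * 1000 / (4.1484 * 54.391)
mdot = 183.53 kg/s


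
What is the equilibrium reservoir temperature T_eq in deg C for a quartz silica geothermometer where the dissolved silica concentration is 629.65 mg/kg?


T_eq = 1309 / (5.19 - log10(SiO2)) - 273.15
T_eq = 1309 / (5.19 - log10(629.65)) - 273.15
T_eq = 274.34 deg C


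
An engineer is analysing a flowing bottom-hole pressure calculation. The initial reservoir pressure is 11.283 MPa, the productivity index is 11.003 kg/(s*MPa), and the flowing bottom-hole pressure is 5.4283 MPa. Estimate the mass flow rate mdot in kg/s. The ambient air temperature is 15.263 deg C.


mdot = (P_i - P_wf) * PI
mdot = (11.283 - 5.4283) * 11.003
mdot = 64.419 kg/s


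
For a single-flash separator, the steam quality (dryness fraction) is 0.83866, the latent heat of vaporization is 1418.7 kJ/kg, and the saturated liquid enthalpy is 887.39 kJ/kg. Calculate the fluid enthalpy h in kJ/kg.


h = hf + x * hfg
h = 887.39 + 0.83866 * 1418.7
h = 2077.2 kJ/kg


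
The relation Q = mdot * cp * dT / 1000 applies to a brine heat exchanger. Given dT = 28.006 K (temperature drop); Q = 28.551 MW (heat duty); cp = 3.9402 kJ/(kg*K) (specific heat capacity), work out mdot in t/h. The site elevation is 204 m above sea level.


mdot = Q * 1000 / (cp * dT)
mdot = 28.551 * 1000 / (3.9402 * 28.006)
mdot = 258.7331 kg/s
Convert: 258.7331 kg/s * 3.6 = 931.44 t/h
mdot = 931.44 t/h


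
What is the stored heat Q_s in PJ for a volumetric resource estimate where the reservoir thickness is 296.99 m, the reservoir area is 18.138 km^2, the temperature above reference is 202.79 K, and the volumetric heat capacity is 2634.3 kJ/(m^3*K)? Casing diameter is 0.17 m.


Step 1: Vr = A*1e6*hr = 18.138*1e6*296.99 = 5.386805e+09 m^3
Step 2: Q_s = Vr*rhoc*dT/1e12 = 5.386805e+09*2634.3*202.79/1e12 = 2877.7 PJ
Q_s = 2877.7 PJ


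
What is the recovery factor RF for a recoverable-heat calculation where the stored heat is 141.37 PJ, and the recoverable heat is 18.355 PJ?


RF = Q_rec / Q_s
RF = 18.355 / 141.37
RF = 0.12984


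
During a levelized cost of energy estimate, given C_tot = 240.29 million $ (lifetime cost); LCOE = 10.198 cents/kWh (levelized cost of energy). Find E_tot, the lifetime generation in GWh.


E_tot = C_tot / LCOE * 100
E_tot = 240.29 / 10.198 * 100
E_tot = 2356.2 GWh


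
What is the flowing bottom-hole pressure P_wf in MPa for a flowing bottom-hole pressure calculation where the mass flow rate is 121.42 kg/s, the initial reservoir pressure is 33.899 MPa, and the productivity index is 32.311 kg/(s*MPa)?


P_wf = P_i - mdot / PI
P_wf = 33.899 - 121.42 / 32.311
P_wf = 30.141 MPa


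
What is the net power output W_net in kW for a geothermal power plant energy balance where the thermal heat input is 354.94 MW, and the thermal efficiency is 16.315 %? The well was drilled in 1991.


W_net = eta / 100 * Q_in
W_net = 16.315 / 100 * 354.94
W_net = 57.90846 MW
Convert: 57.90846 MW * 1000.0 = 57908 kW
W_net = 57908 kW


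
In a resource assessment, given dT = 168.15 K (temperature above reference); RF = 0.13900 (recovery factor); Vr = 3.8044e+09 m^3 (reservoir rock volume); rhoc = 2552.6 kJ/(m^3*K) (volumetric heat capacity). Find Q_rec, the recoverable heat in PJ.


Step 1: Q_s = Vr*rhoc*dT/1e12 = 3.8044e+09*2552.6*168.15/1e12 = 1632.923 PJ
Step 2: Q_rec = Q_s * RF = 1632.923 * 0.139 = 226.98 PJ
Q_rec = 226.98 PJ


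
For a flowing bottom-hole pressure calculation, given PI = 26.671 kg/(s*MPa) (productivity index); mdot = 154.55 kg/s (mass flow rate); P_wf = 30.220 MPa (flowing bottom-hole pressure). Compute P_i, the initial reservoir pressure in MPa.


P_i = P_wf + mdot / PI
P_i = 30.220 + 154.55 / 26.671
P_i = 36.015 MPa


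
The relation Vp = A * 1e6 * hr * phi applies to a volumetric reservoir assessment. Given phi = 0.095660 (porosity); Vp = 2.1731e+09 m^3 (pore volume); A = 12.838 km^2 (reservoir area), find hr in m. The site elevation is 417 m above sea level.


hr = Vp / (A * 1e6 * phi)
hr = 2.1731e+09 / (12.838 * 1e6 * 0.095660)
hr = 1769.5 m


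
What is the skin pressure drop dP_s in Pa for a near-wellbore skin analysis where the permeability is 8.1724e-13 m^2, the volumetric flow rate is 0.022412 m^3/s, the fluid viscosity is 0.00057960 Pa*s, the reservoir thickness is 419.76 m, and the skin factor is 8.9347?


dP_s = S * q * mu / (2*pi*k*hr) / 1000
dP_s = 8.9347 * 0.022412 * 0.00057960 / (2*pi*8.1724e-13*419.76) / 1000
dP_s = 53.84662 kPa
Convert: 53.84662 kPa * 1000.0 = 53847 Pa
dP_s = 53847 Pa


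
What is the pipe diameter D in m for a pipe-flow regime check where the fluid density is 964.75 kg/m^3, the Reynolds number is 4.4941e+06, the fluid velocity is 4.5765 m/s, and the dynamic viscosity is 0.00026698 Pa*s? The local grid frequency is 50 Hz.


D = Re * mu / (rho * vel)
D = 4.4941e+06 * 0.00026698 / (964.75 * 4.5765)
D = 0.27175 m


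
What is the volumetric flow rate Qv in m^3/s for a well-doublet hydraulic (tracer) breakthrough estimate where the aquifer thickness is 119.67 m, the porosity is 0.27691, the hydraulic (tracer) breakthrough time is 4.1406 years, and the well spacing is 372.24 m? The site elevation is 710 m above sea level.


Qv = pi*hr*phi*L^2 / (3*t_bt*365.25*86400)
Qv = pi*119.67*0.27691*372.24^2 / (3*4.1406*365.25*86400)
Qv = 0.036799 m^3/s


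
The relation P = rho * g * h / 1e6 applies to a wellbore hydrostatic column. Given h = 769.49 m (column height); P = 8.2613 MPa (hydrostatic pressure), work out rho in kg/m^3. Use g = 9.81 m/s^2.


rho = P * 1e6 / (g * h)
rho = 8.2613 * 1e6 / (9.81 * 769.49)
rho = 1094.4 kg/m^3


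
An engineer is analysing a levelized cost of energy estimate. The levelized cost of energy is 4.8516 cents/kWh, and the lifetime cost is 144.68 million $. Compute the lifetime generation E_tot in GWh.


E_tot = C_tot / LCOE * 100
E_tot = 144.68 / 4.8516 * 100
E_tot = 2982.1 GWh


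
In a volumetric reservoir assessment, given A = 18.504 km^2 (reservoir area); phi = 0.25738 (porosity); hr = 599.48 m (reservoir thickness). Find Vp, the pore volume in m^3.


Vp = A * 1e6 * hr * phi
Vp = 18.504 * 1e6 * 599.48 * 0.25738
Vp = 2.8551e+09 m^3


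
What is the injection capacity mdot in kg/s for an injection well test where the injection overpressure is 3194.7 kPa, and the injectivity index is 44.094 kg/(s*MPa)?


mdot = II * dP / 1000
mdot = 44.094 * 3194.7 / 1000
mdot = 140.87 kg/s


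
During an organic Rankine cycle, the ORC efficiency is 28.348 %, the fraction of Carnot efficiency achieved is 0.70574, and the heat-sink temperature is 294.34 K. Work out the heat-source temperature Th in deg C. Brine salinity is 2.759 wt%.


Th = Tc / (1 - (eta_orc/100)/f)
Th = 294.34 / (1 - (28.348/100)/0.70574)
Th = 491.9422 K
Convert to deg C: 491.9422 - 273.15 = 218.79 deg C
Th = 218.79 deg C


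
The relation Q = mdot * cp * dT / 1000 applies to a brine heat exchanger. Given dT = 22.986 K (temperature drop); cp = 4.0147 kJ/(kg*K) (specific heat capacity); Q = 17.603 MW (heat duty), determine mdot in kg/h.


mdot = Q * 1000 / (cp * dT)
mdot = 17.603 * 1000 / (4.0147 * 22.986)
mdot = 190.7525 kg/s
Convert: 190.7525 kg/s * 3600.0 = 6.8671e+05 kg/h
mdot = 6.8671e+05 kg/h


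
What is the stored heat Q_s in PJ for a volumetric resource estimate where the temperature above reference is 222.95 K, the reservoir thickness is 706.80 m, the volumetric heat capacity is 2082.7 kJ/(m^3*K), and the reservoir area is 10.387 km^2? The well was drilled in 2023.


Step 1: Vr = A*1e6*hr = 10.387*1e6*706.8 = 7.341532e+09 m^3
Step 2: Q_s = Vr*rhoc*dT/1e12 = 7.341532e+09*2082.7*222.95/1e12 = 3409.0 PJ
Q_s = 3409.0 PJ


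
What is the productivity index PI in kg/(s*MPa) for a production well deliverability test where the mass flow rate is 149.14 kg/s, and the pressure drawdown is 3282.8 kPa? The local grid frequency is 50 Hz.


PI = mdot * 1000 / dP
PI = 149.14 * 1000 / 3282.8
PI = 45.431 kg/(s*MPa)


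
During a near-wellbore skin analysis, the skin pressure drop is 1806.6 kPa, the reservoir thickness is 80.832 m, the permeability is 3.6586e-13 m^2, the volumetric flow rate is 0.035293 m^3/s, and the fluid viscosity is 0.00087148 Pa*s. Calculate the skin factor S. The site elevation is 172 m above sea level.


S = dP_s * 1000 * 2*pi*k*hr / (q*mu)
S = 1806.6 * 1000 * 2*pi*3.6586e-13*80.832 / (0.035293*0.00087148)
S = 10.914


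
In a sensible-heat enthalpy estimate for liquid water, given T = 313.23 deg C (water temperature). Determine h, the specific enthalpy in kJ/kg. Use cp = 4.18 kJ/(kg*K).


h = cp * T
h = 4.18 * 313.23
h = 1309.3 kJ/kg


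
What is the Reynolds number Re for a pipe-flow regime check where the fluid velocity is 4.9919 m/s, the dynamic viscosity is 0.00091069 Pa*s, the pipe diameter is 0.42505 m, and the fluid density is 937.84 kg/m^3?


Re = rho * vel * D / mu
Re = 937.84 * 4.9919 * 0.42505 / 0.00091069
Re = 2.1851e+06


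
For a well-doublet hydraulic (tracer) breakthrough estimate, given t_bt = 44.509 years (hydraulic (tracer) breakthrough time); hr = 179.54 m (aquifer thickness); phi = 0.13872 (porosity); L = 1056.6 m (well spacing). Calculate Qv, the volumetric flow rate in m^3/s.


Qv = pi*hr*phi*L^2 / (3*t_bt*365.25*86400)
Qv = pi*179.54*0.13872*1056.6^2 / (3*44.509*365.25*86400)
Qv = 0.020730 m^3/s


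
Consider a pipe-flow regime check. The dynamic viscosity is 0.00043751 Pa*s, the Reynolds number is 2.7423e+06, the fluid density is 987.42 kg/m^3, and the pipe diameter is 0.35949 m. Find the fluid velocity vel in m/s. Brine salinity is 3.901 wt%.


vel = Re * mu / (rho * D)
vel = 2.7423e+06 * 0.00043751 / (987.42 * 0.35949)
vel = 3.3800 m/s


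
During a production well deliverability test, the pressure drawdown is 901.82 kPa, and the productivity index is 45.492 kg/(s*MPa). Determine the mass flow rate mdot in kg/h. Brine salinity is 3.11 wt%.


mdot = PI * dP / 1000
mdot = 45.492 * 901.82 / 1000
mdot = 41.02560 kg/s
Convert: 41.02560 kg/s * 3600.0 = 1.4769e+05 kg/h
mdot = 1.4769e+05 kg/h


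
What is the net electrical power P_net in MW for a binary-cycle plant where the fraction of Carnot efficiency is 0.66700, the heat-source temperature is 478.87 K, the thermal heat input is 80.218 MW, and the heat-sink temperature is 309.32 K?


Step 1: eta = (1 - Tc/Th)*f = (1 - 309.32/478.87)*0.667 = 0.2361598
Step 2: P_net = eta * Q_in = 0.2361598 * 80.218 = 18.944 MW
P_net = 18.944 MW


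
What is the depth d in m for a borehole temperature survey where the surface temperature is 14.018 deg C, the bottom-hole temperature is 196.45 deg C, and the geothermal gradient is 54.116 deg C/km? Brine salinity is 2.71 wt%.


d = (T_d - T_surf) / grad * 1000
d = (196.45 - 14.018) / 54.116 * 1000
d = 3371.1 m


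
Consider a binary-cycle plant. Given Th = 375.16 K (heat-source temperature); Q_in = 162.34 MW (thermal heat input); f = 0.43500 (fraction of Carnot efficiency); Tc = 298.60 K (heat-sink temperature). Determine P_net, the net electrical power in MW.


Step 1: eta = (1 - Tc/Th)*f = (1 - 298.6/375.16)*0.435 = 0.08877172
Step 2: P_net = eta * Q_in = 0.08877172 * 162.34 = 14.411 MW
P_net = 14.411 MW


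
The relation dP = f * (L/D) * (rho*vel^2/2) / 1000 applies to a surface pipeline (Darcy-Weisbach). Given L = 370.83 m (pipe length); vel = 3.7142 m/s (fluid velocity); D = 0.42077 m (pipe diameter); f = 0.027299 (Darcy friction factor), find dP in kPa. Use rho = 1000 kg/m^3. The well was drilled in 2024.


dP = f * (L/D) * (rho*vel^2/2) / 1000
dP = 0.027299 * (370.83/0.42077) * (1000*3.7142^2/2) / 1000
dP = 165.95 kPa


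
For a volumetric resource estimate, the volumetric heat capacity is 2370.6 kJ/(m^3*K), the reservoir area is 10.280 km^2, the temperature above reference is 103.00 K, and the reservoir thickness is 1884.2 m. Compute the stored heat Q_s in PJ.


Step 1: Vr = A*1e6*hr = 10.28*1e6*1884.2 = 1.936958e+10 m^3
Step 2: Q_s = Vr*rhoc*dT/1e12 = 1.936958e+10*2370.6*103.0/1e12 = 4729.5 PJ
Q_s = 4729.5 PJ


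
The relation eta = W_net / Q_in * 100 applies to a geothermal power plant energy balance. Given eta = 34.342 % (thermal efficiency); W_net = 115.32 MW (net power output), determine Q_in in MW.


Q_in = W_net / (eta / 100)
Q_in = 115.32 / (34.342 / 100)
Q_in = 335.80 MW


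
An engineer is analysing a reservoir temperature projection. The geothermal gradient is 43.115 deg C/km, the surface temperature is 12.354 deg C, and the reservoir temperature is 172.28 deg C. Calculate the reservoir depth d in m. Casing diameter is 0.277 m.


d = (T_res - T_surf) / grad * 1000
d = (172.28 - 12.354) / 43.115 * 1000
d = 3709.3 m


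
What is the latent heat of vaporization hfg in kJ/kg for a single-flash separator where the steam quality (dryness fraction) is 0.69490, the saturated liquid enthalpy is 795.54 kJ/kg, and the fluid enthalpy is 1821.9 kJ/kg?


hfg = (h - hf) / x
hfg = (1821.9 - 795.54) / 0.69490
hfg = 1477.0 kJ/kg


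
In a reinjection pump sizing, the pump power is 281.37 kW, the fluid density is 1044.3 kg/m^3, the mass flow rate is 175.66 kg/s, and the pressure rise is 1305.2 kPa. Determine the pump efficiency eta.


eta = mdot * dP / (rho * P_pump)
eta = 175.66 * 1305.2 / (1044.3 * 281.37)
eta = 0.78027


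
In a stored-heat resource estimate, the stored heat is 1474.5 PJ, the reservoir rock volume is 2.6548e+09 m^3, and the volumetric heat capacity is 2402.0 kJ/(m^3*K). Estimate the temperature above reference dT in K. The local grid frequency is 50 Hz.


dT = Q_s * 1e12 / (Vr * rhoc)
dT = 1474.5 * 1e12 / (2.6548e+09 * 2402.0)
dT = 231.23 K


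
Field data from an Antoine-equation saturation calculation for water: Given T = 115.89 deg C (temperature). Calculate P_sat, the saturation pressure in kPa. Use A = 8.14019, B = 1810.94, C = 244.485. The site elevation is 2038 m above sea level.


P_sat = 10^(A - B/(C + T)) / 760 * 0.101325
P_sat = 10^(8.14019 - 1810.94/(244.485 + 115.89)) / 760 * 0.101325
P_sat = 0.1737555 MPa
Convert: 0.1737555 MPa * 1000.0 = 173.76 kPa
P_sat = 173.76 kPa


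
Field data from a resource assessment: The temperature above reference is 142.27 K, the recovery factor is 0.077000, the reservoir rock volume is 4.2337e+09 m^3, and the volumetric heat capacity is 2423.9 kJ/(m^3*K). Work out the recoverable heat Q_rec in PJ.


Step 1: Q_s = Vr*rhoc*dT/1e12 = 4.2337e+09*2423.9*142.27/1e12 = 1459.984 PJ
Step 2: Q_rec = Q_s * RF = 1459.984 * 0.077 = 112.42 PJ
Q_rec = 112.42 PJ


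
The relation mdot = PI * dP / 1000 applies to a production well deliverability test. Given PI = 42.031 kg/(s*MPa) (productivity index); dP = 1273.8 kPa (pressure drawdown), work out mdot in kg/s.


mdot = PI * dP / 1000
mdot = 42.031 * 1273.8 / 1000
mdot = 53.539 kg/s


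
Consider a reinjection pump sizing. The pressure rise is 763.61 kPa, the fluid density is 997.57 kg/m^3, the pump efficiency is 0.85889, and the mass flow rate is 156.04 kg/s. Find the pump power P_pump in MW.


P_pump = mdot * dP / (rho * eta)
P_pump = 156.04 * 763.61 / (997.57 * 0.85889)
P_pump = 139.0678 kW
Convert: 139.0678 kW * 0.001 = 0.13907 MW
P_pump = 0.13907 MW


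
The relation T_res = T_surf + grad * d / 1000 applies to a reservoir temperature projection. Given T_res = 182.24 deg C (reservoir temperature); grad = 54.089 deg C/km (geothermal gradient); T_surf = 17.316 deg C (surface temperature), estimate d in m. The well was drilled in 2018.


d = (T_res - T_surf) / grad * 1000
d = (182.24 - 17.316) / 54.089 * 1000
d = 3049.1 m


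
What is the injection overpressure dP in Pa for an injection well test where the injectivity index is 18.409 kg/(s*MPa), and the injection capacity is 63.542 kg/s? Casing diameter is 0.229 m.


dP = mdot * 1000 / II
dP = 63.542 * 1000 / 18.409
dP = 3451.681 kPa
Convert: 3451.681 kPa * 1000.0 = 3.4517e+06 Pa
dP = 3.4517e+06 Pa


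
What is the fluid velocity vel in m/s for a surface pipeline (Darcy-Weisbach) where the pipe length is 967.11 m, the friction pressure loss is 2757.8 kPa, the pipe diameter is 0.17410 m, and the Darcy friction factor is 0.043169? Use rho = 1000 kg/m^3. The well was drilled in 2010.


vel = sqrt(dP*1000*2*D / (f*L*rho))
vel = sqrt(2757.8*1000*2*0.17410 / (0.043169*967.11*1000))
vel = 4.7959 m/s


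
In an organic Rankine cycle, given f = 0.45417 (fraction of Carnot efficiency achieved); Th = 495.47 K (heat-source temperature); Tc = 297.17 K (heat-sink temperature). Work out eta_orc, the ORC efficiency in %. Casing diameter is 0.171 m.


eta_orc = (1 - Tc/Th) * f * 100
eta_orc = (1 - 297.17/495.47) * 0.45417 * 100
eta_orc = 18.177 %


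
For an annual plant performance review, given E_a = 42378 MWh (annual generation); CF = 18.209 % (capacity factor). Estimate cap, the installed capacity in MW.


cap = E_a / (CF/100 * 8760)
cap = 42378 / (18.209/100 * 8760)
cap = 26.567 MW


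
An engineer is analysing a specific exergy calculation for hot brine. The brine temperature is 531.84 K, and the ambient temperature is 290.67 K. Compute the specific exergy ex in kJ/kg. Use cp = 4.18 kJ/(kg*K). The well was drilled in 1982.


ex = cp * ((T_b - T_0) - T_0 * ln(T_b/T_0))
ex = 4.18 * ((531.84 - 290.67) - 290.67 * ln(531.84/290.67))
ex = 274.04 kJ/kg


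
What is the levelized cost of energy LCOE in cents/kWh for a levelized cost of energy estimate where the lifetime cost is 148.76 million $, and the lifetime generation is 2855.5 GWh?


LCOE = C_tot / E_tot * 100
LCOE = 148.76 / 2855.5 * 100
LCOE = 5.2096 cents/kWh


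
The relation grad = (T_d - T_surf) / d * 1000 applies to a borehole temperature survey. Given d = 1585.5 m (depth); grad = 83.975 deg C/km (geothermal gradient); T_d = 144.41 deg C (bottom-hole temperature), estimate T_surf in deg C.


T_surf = T_d - grad * d / 1000
T_surf = 144.41 - 83.975 * 1585.5 / 1000
T_surf = 11.268 deg C


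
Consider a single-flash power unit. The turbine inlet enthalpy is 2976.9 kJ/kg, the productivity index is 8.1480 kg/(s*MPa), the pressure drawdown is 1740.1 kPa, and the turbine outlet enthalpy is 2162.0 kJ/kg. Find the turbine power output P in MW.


Step 1: mdot = PI * dP / 1000 = 8.148 * 1740.1 / 1000 = 14.17833 kg/s
Step 2: P = mdot*(h_in - h_out)/1000 = 14.17833*(2976.9 - 2162.0)/1000 = 11.554 MW
P = 11.554 MW


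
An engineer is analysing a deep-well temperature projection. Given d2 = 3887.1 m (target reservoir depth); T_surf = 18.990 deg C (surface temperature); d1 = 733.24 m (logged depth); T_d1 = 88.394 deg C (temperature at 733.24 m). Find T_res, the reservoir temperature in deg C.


Step 1: grad = (T_d1 - T_surf)/d1 * 1000 = (88.394 - 18.99)/733.24 * 1000 = 94.65387 deg C/km
Step 2: T_res = T_surf + grad*d2/1000 = 18.99 + 94.65387*3887.1/1000 = 386.92 deg C
T_res = 386.92 deg C


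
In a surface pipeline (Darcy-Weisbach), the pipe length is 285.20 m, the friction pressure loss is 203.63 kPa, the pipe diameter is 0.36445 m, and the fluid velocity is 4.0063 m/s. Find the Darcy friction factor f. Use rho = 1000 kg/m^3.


f = dP*1000 / ((L/D)*(rho*vel^2/2))
f = 203.63*1000 / ((285.20/0.36445)*(1000*4.0063^2/2))
f = 0.032424


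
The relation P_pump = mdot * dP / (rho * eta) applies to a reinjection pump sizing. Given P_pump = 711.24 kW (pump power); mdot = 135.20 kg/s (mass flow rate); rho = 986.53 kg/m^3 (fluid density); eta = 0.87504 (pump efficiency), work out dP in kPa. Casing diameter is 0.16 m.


dP = P_pump * rho * eta / mdot
dP = 711.24 * 986.53 * 0.87504 / 135.20
dP = 4541.3 kPa


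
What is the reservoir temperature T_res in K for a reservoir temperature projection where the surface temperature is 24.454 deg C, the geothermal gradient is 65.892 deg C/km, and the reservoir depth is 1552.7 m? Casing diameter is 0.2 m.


T_res = T_surf + grad * d / 1000
T_res = 24.454 + 65.892 * 1552.7 / 1000
T_res = 126.7645 deg C
Convert to K: 126.7645 + 273.15 = 399.91 K
T_res = 399.91 K


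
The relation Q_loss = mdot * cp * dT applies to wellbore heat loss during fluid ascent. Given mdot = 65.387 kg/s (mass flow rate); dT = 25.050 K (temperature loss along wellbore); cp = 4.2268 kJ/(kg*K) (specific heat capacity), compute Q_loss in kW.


Q_loss = mdot * cp * dT
Q_loss = 65.387 * 4.2268 * 25.050
Q_loss = 6923.3 kW


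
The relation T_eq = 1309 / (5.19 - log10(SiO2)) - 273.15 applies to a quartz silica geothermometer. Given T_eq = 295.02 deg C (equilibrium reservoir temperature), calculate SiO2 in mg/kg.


SiO2 = 10^(5.19 - 1309/(T_eq + 273.15))
SiO2 = 10^(5.19 - 1309/(295.02 + 273.15))
SiO2 = 769.33 mg/kg


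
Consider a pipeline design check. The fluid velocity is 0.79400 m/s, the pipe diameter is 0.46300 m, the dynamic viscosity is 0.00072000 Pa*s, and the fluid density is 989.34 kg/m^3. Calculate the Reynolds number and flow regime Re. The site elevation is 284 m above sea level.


Step 1: Re = rho*vel*D/mu = 989.34*0.794*0.463/0.00072 = 5.0514e+05
Step 2: Re = 5.0514e+05 > 4000, so flow is turbulent.
Re = 5.0514e+05 (turbulent)


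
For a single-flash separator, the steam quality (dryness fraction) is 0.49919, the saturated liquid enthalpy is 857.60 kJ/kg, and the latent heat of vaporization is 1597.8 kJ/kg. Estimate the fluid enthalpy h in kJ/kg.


h = hf + x * hfg
h = 857.60 + 0.49919 * 1597.8
h = 1655.2 kJ/kg


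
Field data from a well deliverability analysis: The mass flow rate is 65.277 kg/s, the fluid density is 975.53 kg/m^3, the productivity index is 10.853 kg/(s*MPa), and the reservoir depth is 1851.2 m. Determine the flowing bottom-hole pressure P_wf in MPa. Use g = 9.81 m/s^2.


Step 1: P_i = rho*g*h/1e6 = 975.53*9.81*1851.2/1e6 = 17.71589 MPa
Step 2: P_wf = P_i - mdot/PI = 17.71589 - 65.277/10.853 = 11.701 MPa
P_wf = 11.701 MPa


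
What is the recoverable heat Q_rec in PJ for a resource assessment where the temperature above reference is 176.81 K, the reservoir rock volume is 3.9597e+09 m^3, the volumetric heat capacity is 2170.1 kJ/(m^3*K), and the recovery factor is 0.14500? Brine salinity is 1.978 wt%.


Step 1: Q_s = Vr*rhoc*dT/1e12 = 3.9597e+09*2170.1*176.81/1e12 = 1519.319 PJ
Step 2: Q_rec = Q_s * RF = 1519.319 * 0.145 = 220.30 PJ
Q_rec = 220.30 PJ


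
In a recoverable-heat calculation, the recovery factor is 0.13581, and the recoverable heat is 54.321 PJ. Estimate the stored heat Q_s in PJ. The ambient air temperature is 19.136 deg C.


Q_s = Q_rec / RF
Q_s = 54.321 / 0.13581
Q_s = 399.98 PJ


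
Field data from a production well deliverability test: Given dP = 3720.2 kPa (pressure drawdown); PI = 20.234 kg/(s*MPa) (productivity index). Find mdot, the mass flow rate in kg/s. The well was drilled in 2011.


mdot = PI * dP / 1000
mdot = 20.234 * 3720.2 / 1000
mdot = 75.275 kg/s


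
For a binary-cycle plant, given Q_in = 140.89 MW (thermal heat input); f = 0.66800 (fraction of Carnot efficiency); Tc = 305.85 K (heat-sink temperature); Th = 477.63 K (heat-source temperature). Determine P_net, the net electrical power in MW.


Step 1: eta = (1 - Tc/Th)*f = (1 - 305.85/477.63)*0.668 = 0.2402467
Step 2: P_net = eta * Q_in = 0.2402467 * 140.89 = 33.848 MW
P_net = 33.848 MW


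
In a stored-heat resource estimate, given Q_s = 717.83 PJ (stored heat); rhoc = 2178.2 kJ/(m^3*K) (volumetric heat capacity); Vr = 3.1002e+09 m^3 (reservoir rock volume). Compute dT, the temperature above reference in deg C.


dT = Q_s * 1e12 / (Vr * rhoc)
dT = 717.83 * 1e12 / (3.1002e+09 * 2178.2)
dT = 106.3002 K
Convert (temperature difference, 1 K = 1 deg C): 106.3002 K = 106.3002 deg C
dT = 106.30 deg C


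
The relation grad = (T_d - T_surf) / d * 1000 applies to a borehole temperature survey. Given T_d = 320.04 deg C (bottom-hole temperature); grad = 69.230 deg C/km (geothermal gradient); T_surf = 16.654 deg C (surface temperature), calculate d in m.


d = (T_d - T_surf) / grad * 1000
d = (320.04 - 16.654) / 69.230 * 1000
d = 4382.3 m


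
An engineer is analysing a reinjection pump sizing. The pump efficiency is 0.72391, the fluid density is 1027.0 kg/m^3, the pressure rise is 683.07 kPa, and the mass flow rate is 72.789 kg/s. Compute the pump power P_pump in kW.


P_pump = mdot * dP / (rho * eta)
P_pump = 72.789 * 683.07 / (1027.0 * 0.72391)
P_pump = 66.877 kW


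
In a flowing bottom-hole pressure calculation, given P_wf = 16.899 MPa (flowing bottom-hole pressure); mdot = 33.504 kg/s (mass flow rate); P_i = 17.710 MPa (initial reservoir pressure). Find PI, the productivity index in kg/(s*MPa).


PI = mdot / (P_i - P_wf)
PI = 33.504 / (17.710 - 16.899)
PI = 41.312 kg/(s*MPa)
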